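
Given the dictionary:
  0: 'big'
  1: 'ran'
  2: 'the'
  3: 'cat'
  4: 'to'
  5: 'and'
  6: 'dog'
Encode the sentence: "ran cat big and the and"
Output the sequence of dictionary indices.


Look up each word in the dictionary:
  'ran' -> 1
  'cat' -> 3
  'big' -> 0
  'and' -> 5
  'the' -> 2
  'and' -> 5

Encoded: [1, 3, 0, 5, 2, 5]


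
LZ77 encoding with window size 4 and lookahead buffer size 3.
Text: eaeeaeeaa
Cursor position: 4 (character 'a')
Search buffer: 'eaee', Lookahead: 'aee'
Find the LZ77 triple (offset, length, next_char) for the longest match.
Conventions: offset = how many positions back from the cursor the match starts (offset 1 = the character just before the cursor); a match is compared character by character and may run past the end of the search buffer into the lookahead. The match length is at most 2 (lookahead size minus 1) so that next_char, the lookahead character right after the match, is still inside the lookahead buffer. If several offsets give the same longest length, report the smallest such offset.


Try each offset into the search buffer:
  offset=1 (pos 3, char 'e'): match length 0
  offset=2 (pos 2, char 'e'): match length 0
  offset=3 (pos 1, char 'a'): match length 2
  offset=4 (pos 0, char 'e'): match length 0
Longest match has length 2 at offset 3.
next_char = character at position 4 + 2 = 6 -> 'e'

Best match: offset=3, length=2 (matching 'ae' starting at position 1)
LZ77 triple: (3, 2, 'e')


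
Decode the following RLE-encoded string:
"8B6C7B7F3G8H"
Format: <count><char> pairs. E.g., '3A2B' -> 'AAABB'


Expanding each <count><char> pair:
  8B -> 'BBBBBBBB'
  6C -> 'CCCCCC'
  7B -> 'BBBBBBB'
  7F -> 'FFFFFFF'
  3G -> 'GGG'
  8H -> 'HHHHHHHH'

Decoded = BBBBBBBBCCCCCCBBBBBBBFFFFFFFGGGHHHHHHHH


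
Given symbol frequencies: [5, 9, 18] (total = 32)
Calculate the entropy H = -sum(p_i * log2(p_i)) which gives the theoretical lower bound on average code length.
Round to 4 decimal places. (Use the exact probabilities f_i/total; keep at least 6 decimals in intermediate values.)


Per-symbol terms -p_i * log2(p_i) with p_i = f_i/32:
  p = 5/32 = 0.156250: log2(p) = -2.678072, -p*log2(p) = 0.418449
  p = 9/32 = 0.281250: log2(p) = -1.830075, -p*log2(p) = 0.514709
  p = 18/32 = 0.562500: log2(p) = -0.830075, -p*log2(p) = 0.466917
H = 0.418449 + 0.514709 + 0.466917 = 1.400075

H = 1.4001 bits/symbol


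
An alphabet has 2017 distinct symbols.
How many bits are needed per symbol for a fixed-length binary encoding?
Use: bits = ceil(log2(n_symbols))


log2(2017) = 10.978
Bracket: 2^10 = 1024 < 2017 <= 2^11 = 2048
So ceil(log2(2017)) = 11

bits = ceil(log2(2017)) = ceil(10.978) = 11 bits


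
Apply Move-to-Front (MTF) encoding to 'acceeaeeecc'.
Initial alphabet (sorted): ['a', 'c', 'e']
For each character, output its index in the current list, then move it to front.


MTF encoding:
'a': index 0 in ['a', 'c', 'e'] -> ['a', 'c', 'e']
'c': index 1 in ['a', 'c', 'e'] -> ['c', 'a', 'e']
'c': index 0 in ['c', 'a', 'e'] -> ['c', 'a', 'e']
'e': index 2 in ['c', 'a', 'e'] -> ['e', 'c', 'a']
'e': index 0 in ['e', 'c', 'a'] -> ['e', 'c', 'a']
'a': index 2 in ['e', 'c', 'a'] -> ['a', 'e', 'c']
'e': index 1 in ['a', 'e', 'c'] -> ['e', 'a', 'c']
'e': index 0 in ['e', 'a', 'c'] -> ['e', 'a', 'c']
'e': index 0 in ['e', 'a', 'c'] -> ['e', 'a', 'c']
'c': index 2 in ['e', 'a', 'c'] -> ['c', 'e', 'a']
'c': index 0 in ['c', 'e', 'a'] -> ['c', 'e', 'a']


Output: [0, 1, 0, 2, 0, 2, 1, 0, 0, 2, 0]


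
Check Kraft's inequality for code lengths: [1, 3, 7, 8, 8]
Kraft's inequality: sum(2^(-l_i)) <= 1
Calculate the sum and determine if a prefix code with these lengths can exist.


Sum = 2^(-1) + 2^(-3) + 2^(-7) + 2^(-8) + 2^(-8)
    = 0.5 + 0.125 + 0.0078125 + 0.00390625 + 0.00390625
    = 164/256 = 0.640625
Since 0.640625 <= 1, Kraft's inequality IS satisfied.
A prefix code with these lengths CAN exist.

Kraft sum = 0.640625. Satisfied.


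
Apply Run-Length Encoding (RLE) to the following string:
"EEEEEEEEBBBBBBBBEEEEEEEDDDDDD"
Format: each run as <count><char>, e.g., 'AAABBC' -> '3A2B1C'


Scanning runs left to right:
  i=0: run of 'E' x 8 -> '8E'
  i=8: run of 'B' x 8 -> '8B'
  i=16: run of 'E' x 7 -> '7E'
  i=23: run of 'D' x 6 -> '6D'

RLE = 8E8B7E6D


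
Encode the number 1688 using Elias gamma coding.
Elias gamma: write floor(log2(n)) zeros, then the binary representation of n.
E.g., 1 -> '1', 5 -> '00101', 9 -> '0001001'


num_bits = floor(log2(1688)) + 1 = 11
leading_zeros = num_bits - 1 = 10
binary(1688) = 11010011000

Elias gamma(1688) = '0000000000' + '11010011000' = 000000000011010011000 (21 bits)


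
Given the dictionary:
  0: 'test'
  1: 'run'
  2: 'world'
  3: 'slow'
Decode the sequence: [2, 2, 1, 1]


Look up each index in the dictionary:
  2 -> 'world'
  2 -> 'world'
  1 -> 'run'
  1 -> 'run'

Decoded: "world world run run"


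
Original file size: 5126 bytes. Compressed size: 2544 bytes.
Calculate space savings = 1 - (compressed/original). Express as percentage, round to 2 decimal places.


ratio = compressed/original = 2544/5126 = 0.496293
savings = 1 - ratio = 1 - 0.496293 = 0.503707
as a percentage: 0.503707 * 100 = 50.37%

Space savings = 1 - 2544/5126 = 50.37%


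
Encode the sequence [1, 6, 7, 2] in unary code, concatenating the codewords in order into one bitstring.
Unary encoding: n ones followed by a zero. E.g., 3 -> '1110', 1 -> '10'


Encode each number as n ones followed by a terminating 0:
  1 -> 10 (2 bits)
  6 -> 1111110 (7 bits)
  7 -> 11111110 (8 bits)
  2 -> 110 (3 bits)
Total length = 2 + 7 + 8 + 3 = 20 bits.

Unary([1, 6, 7, 2]) = 10111111011111110110 (20 bits)


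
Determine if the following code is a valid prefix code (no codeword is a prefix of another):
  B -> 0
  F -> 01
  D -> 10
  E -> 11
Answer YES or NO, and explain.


Checking each pair (does one codeword prefix another?):
  B='0' vs F='01': prefix -- VIOLATION

NO -- this is NOT a valid prefix code. B (0) is a prefix of F (01).


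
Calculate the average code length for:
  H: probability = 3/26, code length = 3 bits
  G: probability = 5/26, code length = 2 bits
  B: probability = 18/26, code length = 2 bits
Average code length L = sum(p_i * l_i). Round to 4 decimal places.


Weighted contributions p_i * l_i:
  H: (3/26) * 3 = 9/26
  G: (5/26) * 2 = 10/26
  B: (18/26) * 2 = 36/26
Sum = (9 + 10 + 36)/26 = 55/26

L = 55/26 = 2.1154 bits/symbol


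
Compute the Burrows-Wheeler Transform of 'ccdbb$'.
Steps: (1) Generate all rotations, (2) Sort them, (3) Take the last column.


Rotations (sorted):
  0: $ccdbb -> last char: b
  1: b$ccdb -> last char: b
  2: bb$ccd -> last char: d
  3: ccdbb$ -> last char: $
  4: cdbb$c -> last char: c
  5: dbb$cc -> last char: c


BWT = bbd$cc


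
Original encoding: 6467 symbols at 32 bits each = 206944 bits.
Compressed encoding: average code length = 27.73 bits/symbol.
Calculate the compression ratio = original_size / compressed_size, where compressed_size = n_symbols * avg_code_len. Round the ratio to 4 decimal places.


original_size = n_symbols * orig_bits = 6467 * 32 = 206944 bits
compressed_size = n_symbols * avg_code_len = 6467 * 27.73 = 179329.91 bits
ratio = original_size / compressed_size = 206944 / 179329.91 = 1.154

Compression ratio = 1.154


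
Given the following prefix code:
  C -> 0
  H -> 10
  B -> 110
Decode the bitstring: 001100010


Decoding step by step:
Bits 0 -> C
Bits 0 -> C
Bits 110 -> B
Bits 0 -> C
Bits 0 -> C
Bits 10 -> H


Decoded message: CCBCCH


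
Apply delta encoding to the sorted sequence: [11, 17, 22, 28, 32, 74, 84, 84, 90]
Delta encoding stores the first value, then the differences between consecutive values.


First value: 11
Deltas:
  17 - 11 = 6
  22 - 17 = 5
  28 - 22 = 6
  32 - 28 = 4
  74 - 32 = 42
  84 - 74 = 10
  84 - 84 = 0
  90 - 84 = 6


Delta encoded: [11, 6, 5, 6, 4, 42, 10, 0, 6]


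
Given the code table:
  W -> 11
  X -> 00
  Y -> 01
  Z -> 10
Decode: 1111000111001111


Decoding:
11 -> W
11 -> W
00 -> X
01 -> Y
11 -> W
00 -> X
11 -> W
11 -> W


Result: WWXYWXWW


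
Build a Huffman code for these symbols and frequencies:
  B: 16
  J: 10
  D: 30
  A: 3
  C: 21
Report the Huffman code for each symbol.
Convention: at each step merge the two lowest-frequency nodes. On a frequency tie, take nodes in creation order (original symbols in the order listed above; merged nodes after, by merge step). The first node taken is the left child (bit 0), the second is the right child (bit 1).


Huffman tree construction:
Step 1: Merge A(3) + J(10) = 13
Step 2: Merge (A+J)(13) + B(16) = 29
Step 3: Merge C(21) + ((A+J)+B)(29) = 50
Step 4: Merge D(30) + (C+((A+J)+B))(50) = 80
Read each symbol's code off the tree from the root (left child = 0, right child = 1).

Codes:
  B: 111 (length 3)
  J: 1101 (length 4)
  D: 0 (length 1)
  A: 1100 (length 4)
  C: 10 (length 2)
Average code length: 172/80 = 2.1500 bits/symbol


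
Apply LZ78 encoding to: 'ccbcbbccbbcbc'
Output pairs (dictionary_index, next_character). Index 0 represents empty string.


LZ78 encoding steps:
Dictionary: {0: ''}
Step 1: w='' (idx 0), next='c' -> output (0, 'c'), add 'c' as idx 1
Step 2: w='c' (idx 1), next='b' -> output (1, 'b'), add 'cb' as idx 2
Step 3: w='cb' (idx 2), next='b' -> output (2, 'b'), add 'cbb' as idx 3
Step 4: w='c' (idx 1), next='c' -> output (1, 'c'), add 'cc' as idx 4
Step 5: w='' (idx 0), next='b' -> output (0, 'b'), add 'b' as idx 5
Step 6: w='b' (idx 5), next='c' -> output (5, 'c'), add 'bc' as idx 6
Step 7: w='bc' (idx 6), end of input -> output (6, '')


Encoded: [(0, 'c'), (1, 'b'), (2, 'b'), (1, 'c'), (0, 'b'), (5, 'c'), (6, '')]


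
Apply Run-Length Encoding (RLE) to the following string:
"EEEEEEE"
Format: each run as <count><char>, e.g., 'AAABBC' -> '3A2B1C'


Scanning runs left to right:
  i=0: run of 'E' x 7 -> '7E'

RLE = 7E


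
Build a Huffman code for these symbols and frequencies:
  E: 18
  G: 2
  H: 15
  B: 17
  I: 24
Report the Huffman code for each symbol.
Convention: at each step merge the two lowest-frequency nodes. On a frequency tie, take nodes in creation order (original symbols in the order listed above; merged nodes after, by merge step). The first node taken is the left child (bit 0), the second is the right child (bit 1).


Huffman tree construction:
Step 1: Merge G(2) + H(15) = 17
Step 2: Merge B(17) + (G+H)(17) = 34
Step 3: Merge E(18) + I(24) = 42
Step 4: Merge (B+(G+H))(34) + (E+I)(42) = 76
Read each symbol's code off the tree from the root (left child = 0, right child = 1).

Codes:
  E: 10 (length 2)
  G: 010 (length 3)
  H: 011 (length 3)
  B: 00 (length 2)
  I: 11 (length 2)
Average code length: 169/76 = 2.2237 bits/symbol


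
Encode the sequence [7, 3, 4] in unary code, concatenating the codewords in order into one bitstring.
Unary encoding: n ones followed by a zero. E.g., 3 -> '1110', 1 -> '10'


Encode each number as n ones followed by a terminating 0:
  7 -> 11111110 (8 bits)
  3 -> 1110 (4 bits)
  4 -> 11110 (5 bits)
Total length = 8 + 4 + 5 = 17 bits.

Unary([7, 3, 4]) = 11111110111011110 (17 bits)


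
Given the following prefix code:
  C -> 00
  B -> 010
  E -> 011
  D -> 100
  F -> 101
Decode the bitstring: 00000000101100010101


Decoding step by step:
Bits 00 -> C
Bits 00 -> C
Bits 00 -> C
Bits 00 -> C
Bits 101 -> F
Bits 100 -> D
Bits 010 -> B
Bits 101 -> F


Decoded message: CCCCFDBF


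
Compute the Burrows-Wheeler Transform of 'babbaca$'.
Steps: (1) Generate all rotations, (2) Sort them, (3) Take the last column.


Rotations (sorted):
  0: $babbaca -> last char: a
  1: a$babbac -> last char: c
  2: abbaca$b -> last char: b
  3: aca$babb -> last char: b
  4: babbaca$ -> last char: $
  5: baca$bab -> last char: b
  6: bbaca$ba -> last char: a
  7: ca$babba -> last char: a


BWT = acbb$baa


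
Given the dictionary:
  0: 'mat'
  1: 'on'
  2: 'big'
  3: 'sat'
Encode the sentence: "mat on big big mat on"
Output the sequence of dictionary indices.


Look up each word in the dictionary:
  'mat' -> 0
  'on' -> 1
  'big' -> 2
  'big' -> 2
  'mat' -> 0
  'on' -> 1

Encoded: [0, 1, 2, 2, 0, 1]


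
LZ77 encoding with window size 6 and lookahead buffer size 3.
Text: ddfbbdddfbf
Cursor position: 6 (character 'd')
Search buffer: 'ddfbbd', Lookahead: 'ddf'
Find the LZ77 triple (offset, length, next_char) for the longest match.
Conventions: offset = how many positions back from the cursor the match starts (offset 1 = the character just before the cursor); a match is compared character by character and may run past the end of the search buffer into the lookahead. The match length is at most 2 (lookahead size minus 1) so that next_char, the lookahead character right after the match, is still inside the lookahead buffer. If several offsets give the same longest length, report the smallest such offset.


Try each offset into the search buffer:
  offset=1 (pos 5, char 'd'): match length 2
  offset=2 (pos 4, char 'b'): match length 0
  offset=3 (pos 3, char 'b'): match length 0
  offset=4 (pos 2, char 'f'): match length 0
  offset=5 (pos 1, char 'd'): match length 1
  offset=6 (pos 0, char 'd'): match length 2
Longest match has length 2, found at offsets 1, 6; take the smallest, offset 1.
next_char = character at position 6 + 2 = 8 -> 'f'

Best match: offset=1, length=2 (matching 'dd' starting at position 5)
LZ77 triple: (1, 2, 'f')


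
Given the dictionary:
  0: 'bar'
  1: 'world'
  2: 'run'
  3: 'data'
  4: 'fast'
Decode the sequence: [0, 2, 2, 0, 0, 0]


Look up each index in the dictionary:
  0 -> 'bar'
  2 -> 'run'
  2 -> 'run'
  0 -> 'bar'
  0 -> 'bar'
  0 -> 'bar'

Decoded: "bar run run bar bar bar"


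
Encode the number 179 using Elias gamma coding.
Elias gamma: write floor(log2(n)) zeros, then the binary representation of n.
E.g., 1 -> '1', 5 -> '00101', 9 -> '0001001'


num_bits = floor(log2(179)) + 1 = 8
leading_zeros = num_bits - 1 = 7
binary(179) = 10110011

Elias gamma(179) = '0000000' + '10110011' = 000000010110011 (15 bits)


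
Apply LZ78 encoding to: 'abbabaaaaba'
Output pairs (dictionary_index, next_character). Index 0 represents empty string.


LZ78 encoding steps:
Dictionary: {0: ''}
Step 1: w='' (idx 0), next='a' -> output (0, 'a'), add 'a' as idx 1
Step 2: w='' (idx 0), next='b' -> output (0, 'b'), add 'b' as idx 2
Step 3: w='b' (idx 2), next='a' -> output (2, 'a'), add 'ba' as idx 3
Step 4: w='ba' (idx 3), next='a' -> output (3, 'a'), add 'baa' as idx 4
Step 5: w='a' (idx 1), next='a' -> output (1, 'a'), add 'aa' as idx 5
Step 6: w='ba' (idx 3), end of input -> output (3, '')


Encoded: [(0, 'a'), (0, 'b'), (2, 'a'), (3, 'a'), (1, 'a'), (3, '')]


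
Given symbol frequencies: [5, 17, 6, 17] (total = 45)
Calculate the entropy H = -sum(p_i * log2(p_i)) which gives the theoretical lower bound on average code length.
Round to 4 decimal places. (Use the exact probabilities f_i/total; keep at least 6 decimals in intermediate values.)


Per-symbol terms -p_i * log2(p_i) with p_i = f_i/45:
  p = 5/45 = 0.111111: log2(p) = -3.169925, -p*log2(p) = 0.352214
  p = 17/45 = 0.377778: log2(p) = -1.404390, -p*log2(p) = 0.530547
  p = 6/45 = 0.133333: log2(p) = -2.906891, -p*log2(p) = 0.387585
  p = 17/45 = 0.377778: log2(p) = -1.404390, -p*log2(p) = 0.530547
H = 0.352214 + 0.530547 + 0.387585 + 0.530547 = 1.800893

H = 1.8009 bits/symbol


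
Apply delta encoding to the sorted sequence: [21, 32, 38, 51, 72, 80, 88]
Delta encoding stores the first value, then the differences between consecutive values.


First value: 21
Deltas:
  32 - 21 = 11
  38 - 32 = 6
  51 - 38 = 13
  72 - 51 = 21
  80 - 72 = 8
  88 - 80 = 8


Delta encoded: [21, 11, 6, 13, 21, 8, 8]


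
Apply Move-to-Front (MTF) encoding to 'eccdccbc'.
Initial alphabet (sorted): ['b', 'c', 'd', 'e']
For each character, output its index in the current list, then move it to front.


MTF encoding:
'e': index 3 in ['b', 'c', 'd', 'e'] -> ['e', 'b', 'c', 'd']
'c': index 2 in ['e', 'b', 'c', 'd'] -> ['c', 'e', 'b', 'd']
'c': index 0 in ['c', 'e', 'b', 'd'] -> ['c', 'e', 'b', 'd']
'd': index 3 in ['c', 'e', 'b', 'd'] -> ['d', 'c', 'e', 'b']
'c': index 1 in ['d', 'c', 'e', 'b'] -> ['c', 'd', 'e', 'b']
'c': index 0 in ['c', 'd', 'e', 'b'] -> ['c', 'd', 'e', 'b']
'b': index 3 in ['c', 'd', 'e', 'b'] -> ['b', 'c', 'd', 'e']
'c': index 1 in ['b', 'c', 'd', 'e'] -> ['c', 'b', 'd', 'e']


Output: [3, 2, 0, 3, 1, 0, 3, 1]


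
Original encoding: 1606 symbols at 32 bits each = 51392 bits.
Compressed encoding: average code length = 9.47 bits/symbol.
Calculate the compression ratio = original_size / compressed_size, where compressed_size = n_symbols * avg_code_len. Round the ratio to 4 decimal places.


original_size = n_symbols * orig_bits = 1606 * 32 = 51392 bits
compressed_size = n_symbols * avg_code_len = 1606 * 9.47 = 15208.82 bits
ratio = original_size / compressed_size = 51392 / 15208.82 = 3.3791

Compression ratio = 3.3791


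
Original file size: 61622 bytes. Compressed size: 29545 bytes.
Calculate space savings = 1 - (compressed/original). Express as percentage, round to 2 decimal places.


ratio = compressed/original = 29545/61622 = 0.479455
savings = 1 - ratio = 1 - 0.479455 = 0.520545
as a percentage: 0.520545 * 100 = 52.05%

Space savings = 1 - 29545/61622 = 52.05%


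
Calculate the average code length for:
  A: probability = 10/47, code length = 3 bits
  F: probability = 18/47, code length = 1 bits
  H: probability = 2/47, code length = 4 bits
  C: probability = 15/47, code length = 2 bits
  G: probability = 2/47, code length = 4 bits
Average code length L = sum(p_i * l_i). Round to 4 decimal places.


Weighted contributions p_i * l_i:
  A: (10/47) * 3 = 30/47
  F: (18/47) * 1 = 18/47
  H: (2/47) * 4 = 8/47
  C: (15/47) * 2 = 30/47
  G: (2/47) * 4 = 8/47
Sum = (30 + 18 + 8 + 30 + 8)/47 = 94/47

L = 94/47 = 2.0000 bits/symbol


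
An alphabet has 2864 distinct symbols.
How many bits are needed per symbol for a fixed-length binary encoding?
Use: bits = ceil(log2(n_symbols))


log2(2864) = 11.4838
Bracket: 2^11 = 2048 < 2864 <= 2^12 = 4096
So ceil(log2(2864)) = 12

bits = ceil(log2(2864)) = ceil(11.4838) = 12 bits


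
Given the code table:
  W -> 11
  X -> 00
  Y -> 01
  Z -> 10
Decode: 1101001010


Decoding:
11 -> W
01 -> Y
00 -> X
10 -> Z
10 -> Z


Result: WYXZZ


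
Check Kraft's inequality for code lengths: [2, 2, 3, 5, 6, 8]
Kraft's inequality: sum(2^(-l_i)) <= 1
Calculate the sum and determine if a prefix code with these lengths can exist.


Sum = 2^(-2) + 2^(-2) + 2^(-3) + 2^(-5) + 2^(-6) + 2^(-8)
    = 0.25 + 0.25 + 0.125 + 0.03125 + 0.015625 + 0.00390625
    = 173/256 = 0.67578125
Since 0.67578125 <= 1, Kraft's inequality IS satisfied.
A prefix code with these lengths CAN exist.

Kraft sum = 0.67578125. Satisfied.


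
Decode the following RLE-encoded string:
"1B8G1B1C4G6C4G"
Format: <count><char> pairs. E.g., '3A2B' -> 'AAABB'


Expanding each <count><char> pair:
  1B -> 'B'
  8G -> 'GGGGGGGG'
  1B -> 'B'
  1C -> 'C'
  4G -> 'GGGG'
  6C -> 'CCCCCC'
  4G -> 'GGGG'

Decoded = BGGGGGGGGBCGGGGCCCCCCGGGG


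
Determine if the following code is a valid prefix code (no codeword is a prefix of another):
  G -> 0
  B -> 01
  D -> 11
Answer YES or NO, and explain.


Checking each pair (does one codeword prefix another?):
  G='0' vs B='01': prefix -- VIOLATION

NO -- this is NOT a valid prefix code. G (0) is a prefix of B (01).


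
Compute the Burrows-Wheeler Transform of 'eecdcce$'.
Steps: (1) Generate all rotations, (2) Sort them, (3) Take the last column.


Rotations (sorted):
  0: $eecdcce -> last char: e
  1: cce$eecd -> last char: d
  2: cdcce$ee -> last char: e
  3: ce$eecdc -> last char: c
  4: dcce$eec -> last char: c
  5: e$eecdcc -> last char: c
  6: ecdcce$e -> last char: e
  7: eecdcce$ -> last char: $


BWT = edeccce$


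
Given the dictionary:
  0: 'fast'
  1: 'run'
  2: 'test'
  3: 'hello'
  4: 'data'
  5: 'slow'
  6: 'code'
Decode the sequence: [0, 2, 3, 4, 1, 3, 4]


Look up each index in the dictionary:
  0 -> 'fast'
  2 -> 'test'
  3 -> 'hello'
  4 -> 'data'
  1 -> 'run'
  3 -> 'hello'
  4 -> 'data'

Decoded: "fast test hello data run hello data"


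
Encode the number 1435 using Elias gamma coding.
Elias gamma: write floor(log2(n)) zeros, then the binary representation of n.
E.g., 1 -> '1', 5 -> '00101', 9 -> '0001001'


num_bits = floor(log2(1435)) + 1 = 11
leading_zeros = num_bits - 1 = 10
binary(1435) = 10110011011

Elias gamma(1435) = '0000000000' + '10110011011' = 000000000010110011011 (21 bits)


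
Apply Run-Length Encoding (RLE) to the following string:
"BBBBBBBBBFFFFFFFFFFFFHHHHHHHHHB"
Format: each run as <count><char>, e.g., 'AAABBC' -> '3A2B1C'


Scanning runs left to right:
  i=0: run of 'B' x 9 -> '9B'
  i=9: run of 'F' x 12 -> '12F'
  i=21: run of 'H' x 9 -> '9H'
  i=30: run of 'B' x 1 -> '1B'

RLE = 9B12F9H1B


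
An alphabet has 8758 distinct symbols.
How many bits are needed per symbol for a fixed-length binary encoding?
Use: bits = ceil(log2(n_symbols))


log2(8758) = 13.0964
Bracket: 2^13 = 8192 < 8758 <= 2^14 = 16384
So ceil(log2(8758)) = 14

bits = ceil(log2(8758)) = ceil(13.0964) = 14 bits


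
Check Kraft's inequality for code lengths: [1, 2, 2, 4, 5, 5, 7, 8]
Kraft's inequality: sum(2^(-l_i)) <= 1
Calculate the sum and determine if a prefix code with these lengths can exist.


Sum = 2^(-1) + 2^(-2) + 2^(-2) + 2^(-4) + 2^(-5) + 2^(-5) + 2^(-7) + 2^(-8)
    = 0.5 + 0.25 + 0.25 + 0.0625 + 0.03125 + 0.03125 + 0.0078125 + 0.00390625
    = 291/256 = 1.13671875
Since 1.13671875 > 1, Kraft's inequality is NOT satisfied.
A prefix code with these lengths CANNOT exist.

Kraft sum = 1.13671875. Not satisfied.


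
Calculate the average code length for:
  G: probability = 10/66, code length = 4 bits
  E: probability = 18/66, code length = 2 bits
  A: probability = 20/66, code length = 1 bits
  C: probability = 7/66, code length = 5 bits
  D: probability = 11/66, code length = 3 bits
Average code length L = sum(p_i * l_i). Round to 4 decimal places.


Weighted contributions p_i * l_i:
  G: (10/66) * 4 = 40/66
  E: (18/66) * 2 = 36/66
  A: (20/66) * 1 = 20/66
  C: (7/66) * 5 = 35/66
  D: (11/66) * 3 = 33/66
Sum = (40 + 36 + 20 + 35 + 33)/66 = 164/66

L = 164/66 = 2.4848 bits/symbol


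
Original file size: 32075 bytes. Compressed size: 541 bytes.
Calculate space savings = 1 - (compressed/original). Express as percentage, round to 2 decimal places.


ratio = compressed/original = 541/32075 = 0.016867
savings = 1 - ratio = 1 - 0.016867 = 0.983133
as a percentage: 0.983133 * 100 = 98.31%

Space savings = 1 - 541/32075 = 98.31%


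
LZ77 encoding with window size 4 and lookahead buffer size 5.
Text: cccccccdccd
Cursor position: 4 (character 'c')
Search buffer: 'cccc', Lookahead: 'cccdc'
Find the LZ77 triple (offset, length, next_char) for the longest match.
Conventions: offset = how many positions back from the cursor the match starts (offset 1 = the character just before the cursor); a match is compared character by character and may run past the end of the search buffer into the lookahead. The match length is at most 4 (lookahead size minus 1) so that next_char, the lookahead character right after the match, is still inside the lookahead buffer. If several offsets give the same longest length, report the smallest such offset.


Try each offset into the search buffer:
  offset=1 (pos 3, char 'c'): match length 3
  offset=2 (pos 2, char 'c'): match length 3
  offset=3 (pos 1, char 'c'): match length 3
  offset=4 (pos 0, char 'c'): match length 3
Longest match has length 3, found at offsets 1, 2, 3, 4; take the smallest, offset 1.
next_char = character at position 4 + 3 = 7 -> 'd'

Best match: offset=1, length=3 (matching 'ccc' starting at position 3)
LZ77 triple: (1, 3, 'd')


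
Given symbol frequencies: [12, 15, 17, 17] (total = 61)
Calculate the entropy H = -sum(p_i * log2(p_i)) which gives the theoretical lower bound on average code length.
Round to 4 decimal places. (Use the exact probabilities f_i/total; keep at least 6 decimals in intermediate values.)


Per-symbol terms -p_i * log2(p_i) with p_i = f_i/61:
  p = 12/61 = 0.196721: log2(p) = -2.345775, -p*log2(p) = 0.461464
  p = 15/61 = 0.245902: log2(p) = -2.023847, -p*log2(p) = 0.497667
  p = 17/61 = 0.278689: log2(p) = -1.843274, -p*log2(p) = 0.513699
  p = 17/61 = 0.278689: log2(p) = -1.843274, -p*log2(p) = 0.513699
H = 0.461464 + 0.497667 + 0.513699 + 0.513699 = 1.986529

H = 1.9865 bits/symbol


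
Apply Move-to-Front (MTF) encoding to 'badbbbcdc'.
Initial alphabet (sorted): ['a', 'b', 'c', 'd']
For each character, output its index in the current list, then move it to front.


MTF encoding:
'b': index 1 in ['a', 'b', 'c', 'd'] -> ['b', 'a', 'c', 'd']
'a': index 1 in ['b', 'a', 'c', 'd'] -> ['a', 'b', 'c', 'd']
'd': index 3 in ['a', 'b', 'c', 'd'] -> ['d', 'a', 'b', 'c']
'b': index 2 in ['d', 'a', 'b', 'c'] -> ['b', 'd', 'a', 'c']
'b': index 0 in ['b', 'd', 'a', 'c'] -> ['b', 'd', 'a', 'c']
'b': index 0 in ['b', 'd', 'a', 'c'] -> ['b', 'd', 'a', 'c']
'c': index 3 in ['b', 'd', 'a', 'c'] -> ['c', 'b', 'd', 'a']
'd': index 2 in ['c', 'b', 'd', 'a'] -> ['d', 'c', 'b', 'a']
'c': index 1 in ['d', 'c', 'b', 'a'] -> ['c', 'd', 'b', 'a']


Output: [1, 1, 3, 2, 0, 0, 3, 2, 1]


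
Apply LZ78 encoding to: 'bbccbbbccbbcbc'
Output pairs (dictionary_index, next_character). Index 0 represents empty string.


LZ78 encoding steps:
Dictionary: {0: ''}
Step 1: w='' (idx 0), next='b' -> output (0, 'b'), add 'b' as idx 1
Step 2: w='b' (idx 1), next='c' -> output (1, 'c'), add 'bc' as idx 2
Step 3: w='' (idx 0), next='c' -> output (0, 'c'), add 'c' as idx 3
Step 4: w='b' (idx 1), next='b' -> output (1, 'b'), add 'bb' as idx 4
Step 5: w='bc' (idx 2), next='c' -> output (2, 'c'), add 'bcc' as idx 5
Step 6: w='bb' (idx 4), next='c' -> output (4, 'c'), add 'bbc' as idx 6
Step 7: w='bc' (idx 2), end of input -> output (2, '')


Encoded: [(0, 'b'), (1, 'c'), (0, 'c'), (1, 'b'), (2, 'c'), (4, 'c'), (2, '')]


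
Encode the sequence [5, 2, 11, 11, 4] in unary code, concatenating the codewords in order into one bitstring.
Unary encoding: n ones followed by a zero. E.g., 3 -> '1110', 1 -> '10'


Encode each number as n ones followed by a terminating 0:
  5 -> 111110 (6 bits)
  2 -> 110 (3 bits)
  11 -> 111111111110 (12 bits)
  11 -> 111111111110 (12 bits)
  4 -> 11110 (5 bits)
Total length = 6 + 3 + 12 + 12 + 5 = 38 bits.

Unary([5, 2, 11, 11, 4]) = 11111011011111111111011111111111011110 (38 bits)


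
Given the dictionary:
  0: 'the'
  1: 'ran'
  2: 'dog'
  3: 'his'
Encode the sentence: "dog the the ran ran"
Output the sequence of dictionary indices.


Look up each word in the dictionary:
  'dog' -> 2
  'the' -> 0
  'the' -> 0
  'ran' -> 1
  'ran' -> 1

Encoded: [2, 0, 0, 1, 1]


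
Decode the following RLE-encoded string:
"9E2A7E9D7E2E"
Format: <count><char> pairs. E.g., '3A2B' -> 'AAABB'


Expanding each <count><char> pair:
  9E -> 'EEEEEEEEE'
  2A -> 'AA'
  7E -> 'EEEEEEE'
  9D -> 'DDDDDDDDD'
  7E -> 'EEEEEEE'
  2E -> 'EE'

Decoded = EEEEEEEEEAAEEEEEEEDDDDDDDDDEEEEEEEEE


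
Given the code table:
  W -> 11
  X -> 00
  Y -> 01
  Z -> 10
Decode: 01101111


Decoding:
01 -> Y
10 -> Z
11 -> W
11 -> W


Result: YZWW


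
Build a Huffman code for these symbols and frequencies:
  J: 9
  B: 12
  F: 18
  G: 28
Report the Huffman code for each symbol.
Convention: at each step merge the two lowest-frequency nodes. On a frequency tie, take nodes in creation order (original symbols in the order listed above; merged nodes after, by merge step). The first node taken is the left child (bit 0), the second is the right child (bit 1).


Huffman tree construction:
Step 1: Merge J(9) + B(12) = 21
Step 2: Merge F(18) + (J+B)(21) = 39
Step 3: Merge G(28) + (F+(J+B))(39) = 67
Read each symbol's code off the tree from the root (left child = 0, right child = 1).

Codes:
  J: 110 (length 3)
  B: 111 (length 3)
  F: 10 (length 2)
  G: 0 (length 1)
Average code length: 127/67 = 1.8955 bits/symbol


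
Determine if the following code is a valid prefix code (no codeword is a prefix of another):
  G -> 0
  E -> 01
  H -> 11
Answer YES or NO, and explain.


Checking each pair (does one codeword prefix another?):
  G='0' vs E='01': prefix -- VIOLATION

NO -- this is NOT a valid prefix code. G (0) is a prefix of E (01).


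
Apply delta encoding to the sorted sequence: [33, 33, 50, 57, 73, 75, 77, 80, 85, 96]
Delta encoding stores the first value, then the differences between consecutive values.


First value: 33
Deltas:
  33 - 33 = 0
  50 - 33 = 17
  57 - 50 = 7
  73 - 57 = 16
  75 - 73 = 2
  77 - 75 = 2
  80 - 77 = 3
  85 - 80 = 5
  96 - 85 = 11


Delta encoded: [33, 0, 17, 7, 16, 2, 2, 3, 5, 11]


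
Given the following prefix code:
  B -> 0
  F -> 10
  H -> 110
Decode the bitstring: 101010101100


Decoding step by step:
Bits 10 -> F
Bits 10 -> F
Bits 10 -> F
Bits 10 -> F
Bits 110 -> H
Bits 0 -> B


Decoded message: FFFFHB


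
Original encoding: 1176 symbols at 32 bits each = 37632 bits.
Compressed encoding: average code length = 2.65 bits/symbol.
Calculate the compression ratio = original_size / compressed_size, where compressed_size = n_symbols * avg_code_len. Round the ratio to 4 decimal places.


original_size = n_symbols * orig_bits = 1176 * 32 = 37632 bits
compressed_size = n_symbols * avg_code_len = 1176 * 2.65 = 3116.4 bits
ratio = original_size / compressed_size = 37632 / 3116.4 = 12.0755

Compression ratio = 12.0755


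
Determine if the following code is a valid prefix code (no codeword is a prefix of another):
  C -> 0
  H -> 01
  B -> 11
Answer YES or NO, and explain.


Checking each pair (does one codeword prefix another?):
  C='0' vs H='01': prefix -- VIOLATION

NO -- this is NOT a valid prefix code. C (0) is a prefix of H (01).


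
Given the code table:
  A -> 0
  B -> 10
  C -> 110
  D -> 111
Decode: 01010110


Decoding:
0 -> A
10 -> B
10 -> B
110 -> C


Result: ABBC


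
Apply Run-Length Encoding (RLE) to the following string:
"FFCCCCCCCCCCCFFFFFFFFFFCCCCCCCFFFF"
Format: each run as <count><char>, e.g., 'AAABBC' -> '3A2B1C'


Scanning runs left to right:
  i=0: run of 'F' x 2 -> '2F'
  i=2: run of 'C' x 11 -> '11C'
  i=13: run of 'F' x 10 -> '10F'
  i=23: run of 'C' x 7 -> '7C'
  i=30: run of 'F' x 4 -> '4F'

RLE = 2F11C10F7C4F


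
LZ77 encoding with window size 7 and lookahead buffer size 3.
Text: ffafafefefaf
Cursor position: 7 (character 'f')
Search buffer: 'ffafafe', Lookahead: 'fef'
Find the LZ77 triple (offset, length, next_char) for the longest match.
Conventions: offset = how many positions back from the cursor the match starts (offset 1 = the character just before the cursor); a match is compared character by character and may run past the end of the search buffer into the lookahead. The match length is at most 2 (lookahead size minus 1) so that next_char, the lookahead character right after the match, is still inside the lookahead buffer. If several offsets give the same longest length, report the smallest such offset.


Try each offset into the search buffer:
  offset=1 (pos 6, char 'e'): match length 0
  offset=2 (pos 5, char 'f'): match length 2
  offset=3 (pos 4, char 'a'): match length 0
  offset=4 (pos 3, char 'f'): match length 1
  offset=5 (pos 2, char 'a'): match length 0
  offset=6 (pos 1, char 'f'): match length 1
  offset=7 (pos 0, char 'f'): match length 1
Longest match has length 2 at offset 2.
next_char = character at position 7 + 2 = 9 -> 'f'

Best match: offset=2, length=2 (matching 'fe' starting at position 5)
LZ77 triple: (2, 2, 'f')


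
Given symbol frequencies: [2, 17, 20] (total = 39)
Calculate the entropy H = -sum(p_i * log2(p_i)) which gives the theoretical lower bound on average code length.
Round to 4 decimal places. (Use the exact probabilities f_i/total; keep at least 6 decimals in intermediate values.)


Per-symbol terms -p_i * log2(p_i) with p_i = f_i/39:
  p = 2/39 = 0.051282: log2(p) = -4.285402, -p*log2(p) = 0.219764
  p = 17/39 = 0.435897: log2(p) = -1.197939, -p*log2(p) = 0.522179
  p = 20/39 = 0.512821: log2(p) = -0.963474, -p*log2(p) = 0.494089
H = 0.219764 + 0.522179 + 0.494089 = 1.236032

H = 1.236 bits/symbol


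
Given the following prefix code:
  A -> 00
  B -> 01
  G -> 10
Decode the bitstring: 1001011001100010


Decoding step by step:
Bits 10 -> G
Bits 01 -> B
Bits 01 -> B
Bits 10 -> G
Bits 01 -> B
Bits 10 -> G
Bits 00 -> A
Bits 10 -> G


Decoded message: GBBGBGAG


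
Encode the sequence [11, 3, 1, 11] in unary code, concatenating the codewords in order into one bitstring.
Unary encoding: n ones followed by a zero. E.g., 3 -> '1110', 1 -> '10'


Encode each number as n ones followed by a terminating 0:
  11 -> 111111111110 (12 bits)
  3 -> 1110 (4 bits)
  1 -> 10 (2 bits)
  11 -> 111111111110 (12 bits)
Total length = 12 + 4 + 2 + 12 = 30 bits.

Unary([11, 3, 1, 11]) = 111111111110111010111111111110 (30 bits)


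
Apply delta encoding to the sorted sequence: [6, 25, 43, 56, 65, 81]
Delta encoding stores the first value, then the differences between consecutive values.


First value: 6
Deltas:
  25 - 6 = 19
  43 - 25 = 18
  56 - 43 = 13
  65 - 56 = 9
  81 - 65 = 16


Delta encoded: [6, 19, 18, 13, 9, 16]


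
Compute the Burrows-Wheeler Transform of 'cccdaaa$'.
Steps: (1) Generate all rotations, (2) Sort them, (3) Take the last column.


Rotations (sorted):
  0: $cccdaaa -> last char: a
  1: a$cccdaa -> last char: a
  2: aa$cccda -> last char: a
  3: aaa$cccd -> last char: d
  4: cccdaaa$ -> last char: $
  5: ccdaaa$c -> last char: c
  6: cdaaa$cc -> last char: c
  7: daaa$ccc -> last char: c


BWT = aaad$ccc


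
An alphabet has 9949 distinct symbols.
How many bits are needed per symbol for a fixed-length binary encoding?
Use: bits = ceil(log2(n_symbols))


log2(9949) = 13.2803
Bracket: 2^13 = 8192 < 9949 <= 2^14 = 16384
So ceil(log2(9949)) = 14

bits = ceil(log2(9949)) = ceil(13.2803) = 14 bits


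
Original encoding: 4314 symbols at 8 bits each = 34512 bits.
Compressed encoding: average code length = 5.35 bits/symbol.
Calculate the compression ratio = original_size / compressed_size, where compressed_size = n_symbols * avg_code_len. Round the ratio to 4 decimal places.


original_size = n_symbols * orig_bits = 4314 * 8 = 34512 bits
compressed_size = n_symbols * avg_code_len = 4314 * 5.35 = 23079.9 bits
ratio = original_size / compressed_size = 34512 / 23079.9 = 1.4953

Compression ratio = 1.4953


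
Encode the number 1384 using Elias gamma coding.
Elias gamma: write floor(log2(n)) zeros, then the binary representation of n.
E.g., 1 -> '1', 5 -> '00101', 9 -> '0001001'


num_bits = floor(log2(1384)) + 1 = 11
leading_zeros = num_bits - 1 = 10
binary(1384) = 10101101000

Elias gamma(1384) = '0000000000' + '10101101000' = 000000000010101101000 (21 bits)


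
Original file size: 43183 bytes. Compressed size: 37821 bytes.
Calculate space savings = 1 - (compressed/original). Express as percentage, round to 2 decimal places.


ratio = compressed/original = 37821/43183 = 0.875831
savings = 1 - ratio = 1 - 0.875831 = 0.124169
as a percentage: 0.124169 * 100 = 12.42%

Space savings = 1 - 37821/43183 = 12.42%


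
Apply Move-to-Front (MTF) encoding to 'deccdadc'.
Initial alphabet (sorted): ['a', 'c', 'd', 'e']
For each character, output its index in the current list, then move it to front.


MTF encoding:
'd': index 2 in ['a', 'c', 'd', 'e'] -> ['d', 'a', 'c', 'e']
'e': index 3 in ['d', 'a', 'c', 'e'] -> ['e', 'd', 'a', 'c']
'c': index 3 in ['e', 'd', 'a', 'c'] -> ['c', 'e', 'd', 'a']
'c': index 0 in ['c', 'e', 'd', 'a'] -> ['c', 'e', 'd', 'a']
'd': index 2 in ['c', 'e', 'd', 'a'] -> ['d', 'c', 'e', 'a']
'a': index 3 in ['d', 'c', 'e', 'a'] -> ['a', 'd', 'c', 'e']
'd': index 1 in ['a', 'd', 'c', 'e'] -> ['d', 'a', 'c', 'e']
'c': index 2 in ['d', 'a', 'c', 'e'] -> ['c', 'd', 'a', 'e']


Output: [2, 3, 3, 0, 2, 3, 1, 2]


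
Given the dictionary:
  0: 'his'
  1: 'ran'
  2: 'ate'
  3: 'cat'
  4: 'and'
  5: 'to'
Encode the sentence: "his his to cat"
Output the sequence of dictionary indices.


Look up each word in the dictionary:
  'his' -> 0
  'his' -> 0
  'to' -> 5
  'cat' -> 3

Encoded: [0, 0, 5, 3]


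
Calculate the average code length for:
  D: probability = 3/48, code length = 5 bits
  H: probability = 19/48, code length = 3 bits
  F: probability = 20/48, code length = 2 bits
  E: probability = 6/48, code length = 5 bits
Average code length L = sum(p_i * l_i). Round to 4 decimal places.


Weighted contributions p_i * l_i:
  D: (3/48) * 5 = 15/48
  H: (19/48) * 3 = 57/48
  F: (20/48) * 2 = 40/48
  E: (6/48) * 5 = 30/48
Sum = (15 + 57 + 40 + 30)/48 = 142/48

L = 142/48 = 2.9583 bits/symbol


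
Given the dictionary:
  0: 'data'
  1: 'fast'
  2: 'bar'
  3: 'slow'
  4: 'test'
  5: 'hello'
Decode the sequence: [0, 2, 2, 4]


Look up each index in the dictionary:
  0 -> 'data'
  2 -> 'bar'
  2 -> 'bar'
  4 -> 'test'

Decoded: "data bar bar test"


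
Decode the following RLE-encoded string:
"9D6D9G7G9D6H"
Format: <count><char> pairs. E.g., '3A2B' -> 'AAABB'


Expanding each <count><char> pair:
  9D -> 'DDDDDDDDD'
  6D -> 'DDDDDD'
  9G -> 'GGGGGGGGG'
  7G -> 'GGGGGGG'
  9D -> 'DDDDDDDDD'
  6H -> 'HHHHHH'

Decoded = DDDDDDDDDDDDDDDGGGGGGGGGGGGGGGGDDDDDDDDDHHHHHH


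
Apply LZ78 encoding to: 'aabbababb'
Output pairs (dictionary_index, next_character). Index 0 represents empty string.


LZ78 encoding steps:
Dictionary: {0: ''}
Step 1: w='' (idx 0), next='a' -> output (0, 'a'), add 'a' as idx 1
Step 2: w='a' (idx 1), next='b' -> output (1, 'b'), add 'ab' as idx 2
Step 3: w='' (idx 0), next='b' -> output (0, 'b'), add 'b' as idx 3
Step 4: w='ab' (idx 2), next='a' -> output (2, 'a'), add 'aba' as idx 4
Step 5: w='b' (idx 3), next='b' -> output (3, 'b'), add 'bb' as idx 5


Encoded: [(0, 'a'), (1, 'b'), (0, 'b'), (2, 'a'), (3, 'b')]


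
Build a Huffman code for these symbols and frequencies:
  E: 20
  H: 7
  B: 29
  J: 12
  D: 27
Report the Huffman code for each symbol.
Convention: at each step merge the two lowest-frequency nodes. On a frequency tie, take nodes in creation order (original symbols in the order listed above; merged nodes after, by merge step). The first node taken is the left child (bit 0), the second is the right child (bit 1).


Huffman tree construction:
Step 1: Merge H(7) + J(12) = 19
Step 2: Merge (H+J)(19) + E(20) = 39
Step 3: Merge D(27) + B(29) = 56
Step 4: Merge ((H+J)+E)(39) + (D+B)(56) = 95
Read each symbol's code off the tree from the root (left child = 0, right child = 1).

Codes:
  E: 01 (length 2)
  H: 000 (length 3)
  B: 11 (length 2)
  J: 001 (length 3)
  D: 10 (length 2)
Average code length: 209/95 = 2.2000 bits/symbol


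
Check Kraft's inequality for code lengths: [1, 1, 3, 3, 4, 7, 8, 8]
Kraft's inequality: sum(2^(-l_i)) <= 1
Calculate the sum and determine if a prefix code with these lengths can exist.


Sum = 2^(-1) + 2^(-1) + 2^(-3) + 2^(-3) + 2^(-4) + 2^(-7) + 2^(-8) + 2^(-8)
    = 0.5 + 0.5 + 0.125 + 0.125 + 0.0625 + 0.0078125 + 0.00390625 + 0.00390625
    = 340/256 = 1.328125
Since 1.328125 > 1, Kraft's inequality is NOT satisfied.
A prefix code with these lengths CANNOT exist.

Kraft sum = 1.328125. Not satisfied.


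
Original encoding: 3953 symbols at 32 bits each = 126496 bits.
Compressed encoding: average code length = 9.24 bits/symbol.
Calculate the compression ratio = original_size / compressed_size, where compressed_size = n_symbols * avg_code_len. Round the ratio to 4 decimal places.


original_size = n_symbols * orig_bits = 3953 * 32 = 126496 bits
compressed_size = n_symbols * avg_code_len = 3953 * 9.24 = 36525.72 bits
ratio = original_size / compressed_size = 126496 / 36525.72 = 3.4632

Compression ratio = 3.4632


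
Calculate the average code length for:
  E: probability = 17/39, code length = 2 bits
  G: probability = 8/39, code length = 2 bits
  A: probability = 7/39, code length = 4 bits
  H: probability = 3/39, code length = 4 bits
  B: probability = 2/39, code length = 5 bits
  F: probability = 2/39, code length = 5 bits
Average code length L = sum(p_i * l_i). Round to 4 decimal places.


Weighted contributions p_i * l_i:
  E: (17/39) * 2 = 34/39
  G: (8/39) * 2 = 16/39
  A: (7/39) * 4 = 28/39
  H: (3/39) * 4 = 12/39
  B: (2/39) * 5 = 10/39
  F: (2/39) * 5 = 10/39
Sum = (34 + 16 + 28 + 12 + 10 + 10)/39 = 110/39

L = 110/39 = 2.8205 bits/symbol
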